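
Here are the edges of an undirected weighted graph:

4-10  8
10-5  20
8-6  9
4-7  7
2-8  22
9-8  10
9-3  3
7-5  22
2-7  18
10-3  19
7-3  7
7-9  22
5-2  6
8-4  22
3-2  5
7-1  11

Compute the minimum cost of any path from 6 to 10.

39

Enumerating some paths:
6–8–4–10: 9+22+8 = 39
6–8–9–3–7–4–10: 9+10+3+7+7+8 = 44
6–8–9–3–10: 9+10+3+19 = 41
Cheapest is 6–8–4–10 at 39.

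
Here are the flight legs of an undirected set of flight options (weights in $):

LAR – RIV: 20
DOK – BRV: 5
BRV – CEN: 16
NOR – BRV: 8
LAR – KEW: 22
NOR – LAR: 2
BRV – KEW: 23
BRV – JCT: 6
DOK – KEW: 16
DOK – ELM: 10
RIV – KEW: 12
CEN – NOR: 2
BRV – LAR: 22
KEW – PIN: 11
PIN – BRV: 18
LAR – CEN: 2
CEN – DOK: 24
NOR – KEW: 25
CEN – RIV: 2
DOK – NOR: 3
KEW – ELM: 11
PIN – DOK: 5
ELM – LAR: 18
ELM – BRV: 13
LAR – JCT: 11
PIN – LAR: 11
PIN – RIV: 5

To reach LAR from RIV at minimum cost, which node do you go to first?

Enumerating some paths:
RIV → CEN → LAR: 2+2 = 4
RIV → CEN → NOR → LAR: 2+2+2 = 6
Cheapest is RIV → CEN → LAR at $4.
So from RIV the first move is to CEN.

CEN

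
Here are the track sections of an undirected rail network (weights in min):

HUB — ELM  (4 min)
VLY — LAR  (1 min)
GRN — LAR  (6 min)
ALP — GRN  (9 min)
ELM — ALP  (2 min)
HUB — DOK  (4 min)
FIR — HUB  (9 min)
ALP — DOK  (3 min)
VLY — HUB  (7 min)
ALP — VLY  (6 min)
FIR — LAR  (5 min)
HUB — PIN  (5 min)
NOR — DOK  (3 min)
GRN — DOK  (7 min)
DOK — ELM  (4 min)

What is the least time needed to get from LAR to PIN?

13 min

Running Dijkstra from LAR:
LAR: 0
VLY: 1  (via LAR)
FIR: 5  (via LAR)
GRN: 6  (via LAR)
ALP: 7  (via VLY)
HUB: 8  (via VLY)
ELM: 9  (via ALP)
DOK: 10  (via ALP)
NOR: 13  (via DOK)
PIN: 13  (via HUB)
Shortest route: LAR–VLY–HUB–PIN = 13 min.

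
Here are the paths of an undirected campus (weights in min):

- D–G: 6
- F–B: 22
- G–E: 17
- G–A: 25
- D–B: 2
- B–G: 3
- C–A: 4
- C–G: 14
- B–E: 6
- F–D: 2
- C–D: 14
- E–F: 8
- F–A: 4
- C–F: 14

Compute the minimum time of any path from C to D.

10 min

Running Dijkstra from C:
C: 0
A: 4  (via C)
F: 8  (via A)
D: 10  (via F)
Shortest route: C → A → F → D = 10 min.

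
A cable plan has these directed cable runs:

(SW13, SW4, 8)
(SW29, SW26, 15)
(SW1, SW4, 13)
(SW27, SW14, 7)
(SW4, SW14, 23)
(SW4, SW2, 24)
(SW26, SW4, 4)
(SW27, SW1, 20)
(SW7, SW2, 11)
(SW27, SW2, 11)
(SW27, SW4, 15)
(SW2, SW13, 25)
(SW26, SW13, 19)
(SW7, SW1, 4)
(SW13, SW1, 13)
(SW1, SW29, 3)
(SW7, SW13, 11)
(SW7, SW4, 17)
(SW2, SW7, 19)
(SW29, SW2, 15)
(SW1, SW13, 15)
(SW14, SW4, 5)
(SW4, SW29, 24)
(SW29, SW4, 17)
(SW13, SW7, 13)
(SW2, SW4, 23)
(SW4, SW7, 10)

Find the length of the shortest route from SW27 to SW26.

38

Candidate routes:
SW27 - SW14 - SW4 - SW7 - SW1 - SW29 - SW26: 7+5+10+4+3+15 = 44
SW27 - SW1 - SW29 - SW26: 20+3+15 = 38
SW27 - SW4 - SW7 - SW1 - SW29 - SW26: 15+10+4+3+15 = 47
Cheapest is SW27 - SW1 - SW29 - SW26 at 38.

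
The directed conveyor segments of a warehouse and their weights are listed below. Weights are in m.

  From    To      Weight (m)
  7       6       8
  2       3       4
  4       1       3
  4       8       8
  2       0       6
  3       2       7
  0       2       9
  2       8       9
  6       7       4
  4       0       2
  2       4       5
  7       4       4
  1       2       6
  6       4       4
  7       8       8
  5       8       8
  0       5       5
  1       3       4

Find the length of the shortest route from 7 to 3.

Candidate routes:
7–4–1–3: 4+3+4 = 11
7–4–1–2–3: 4+3+6+4 = 17
The minimum is 11 m via 7–4–1–3.

11 m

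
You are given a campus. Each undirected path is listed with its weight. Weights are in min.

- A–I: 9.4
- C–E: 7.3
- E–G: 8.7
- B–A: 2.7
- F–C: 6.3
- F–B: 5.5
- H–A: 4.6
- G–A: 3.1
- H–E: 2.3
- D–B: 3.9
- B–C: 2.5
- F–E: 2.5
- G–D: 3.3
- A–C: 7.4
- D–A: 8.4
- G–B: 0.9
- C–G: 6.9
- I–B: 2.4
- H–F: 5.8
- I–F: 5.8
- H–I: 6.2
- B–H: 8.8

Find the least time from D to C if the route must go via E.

19.2 min

Shortest D→E: D–B–F–E = 11.9
Shortest E→C: E–C = 7.3
Total via E: 11.9 + 7.3 = 19.2 min.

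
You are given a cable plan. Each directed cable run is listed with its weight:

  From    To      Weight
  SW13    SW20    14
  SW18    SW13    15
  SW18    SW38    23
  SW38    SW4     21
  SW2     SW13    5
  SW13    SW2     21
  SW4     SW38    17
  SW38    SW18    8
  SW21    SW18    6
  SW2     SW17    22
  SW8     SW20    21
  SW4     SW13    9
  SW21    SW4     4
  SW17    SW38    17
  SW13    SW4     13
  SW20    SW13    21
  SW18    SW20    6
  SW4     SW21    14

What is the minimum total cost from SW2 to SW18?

38

Candidate routes:
SW2 - SW13 - SW4 - SW38 - SW18: 5+13+17+8 = 43
SW2 - SW13 - SW4 - SW21 - SW18: 5+13+14+6 = 38
SW2 - SW17 - SW38 - SW18: 22+17+8 = 47
Cheapest is SW2 - SW13 - SW4 - SW21 - SW18 at 38.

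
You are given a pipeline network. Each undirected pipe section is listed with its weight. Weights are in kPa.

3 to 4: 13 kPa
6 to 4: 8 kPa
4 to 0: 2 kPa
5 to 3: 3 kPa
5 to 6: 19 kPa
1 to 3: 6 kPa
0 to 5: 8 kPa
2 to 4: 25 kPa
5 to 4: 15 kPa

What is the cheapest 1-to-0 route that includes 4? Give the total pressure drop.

Shortest 1→4: 1–3–4 = 19
Best 4 to 0: 4–0 costing 2
Total via 4: 19 + 2 = 21 kPa.

21 kPa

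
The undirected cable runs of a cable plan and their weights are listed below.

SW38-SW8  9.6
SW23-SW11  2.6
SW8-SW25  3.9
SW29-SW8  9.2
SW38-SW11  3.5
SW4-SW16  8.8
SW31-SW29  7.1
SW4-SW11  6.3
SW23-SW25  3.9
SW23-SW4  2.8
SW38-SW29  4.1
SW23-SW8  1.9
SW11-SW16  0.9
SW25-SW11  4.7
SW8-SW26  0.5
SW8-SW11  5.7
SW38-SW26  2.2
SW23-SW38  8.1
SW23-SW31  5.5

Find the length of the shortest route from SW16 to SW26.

Settle nodes by increasing distance from SW16:
SW16: 0
SW11: 0.9  (via SW16)
SW23: 3.5  (via SW11)
SW38: 4.4  (via SW11)
SW8: 5.4  (via SW23)
SW25: 5.6  (via SW11)
SW26: 5.9  (via SW8)
Shortest route: SW16–SW11–SW23–SW8–SW26 = 5.9.

5.9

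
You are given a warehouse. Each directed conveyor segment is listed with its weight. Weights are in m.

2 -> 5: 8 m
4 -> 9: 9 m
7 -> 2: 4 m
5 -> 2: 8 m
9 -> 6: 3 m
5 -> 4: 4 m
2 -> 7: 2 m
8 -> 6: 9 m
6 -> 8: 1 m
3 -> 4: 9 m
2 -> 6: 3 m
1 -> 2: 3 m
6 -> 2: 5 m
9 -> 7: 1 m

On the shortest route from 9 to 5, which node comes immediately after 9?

Candidate routes:
9 → 6 → 2 → 5: 3+5+8 = 16
9 → 7 → 2 → 5: 1+4+8 = 13
Cheapest is 9 → 7 → 2 → 5 at 13 m.
So from 9 the first move is to 7.

7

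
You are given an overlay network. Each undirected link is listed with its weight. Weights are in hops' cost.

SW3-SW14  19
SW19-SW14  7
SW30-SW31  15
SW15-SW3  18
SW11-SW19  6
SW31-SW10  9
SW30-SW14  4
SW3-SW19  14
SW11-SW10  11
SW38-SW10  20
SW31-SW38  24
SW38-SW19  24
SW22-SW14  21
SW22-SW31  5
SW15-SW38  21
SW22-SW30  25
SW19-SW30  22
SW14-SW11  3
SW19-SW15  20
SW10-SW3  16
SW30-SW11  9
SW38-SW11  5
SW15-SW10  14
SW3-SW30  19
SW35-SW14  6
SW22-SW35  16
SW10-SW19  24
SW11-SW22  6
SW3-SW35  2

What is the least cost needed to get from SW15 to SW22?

Compare a few routes:
SW15 - SW10 - SW31 - SW22: 14+9+5 = 28
SW15 - SW10 - SW11 - SW22: 14+11+6 = 31
Cheapest is SW15 - SW10 - SW31 - SW22 at 28 hops' cost.

28 hops' cost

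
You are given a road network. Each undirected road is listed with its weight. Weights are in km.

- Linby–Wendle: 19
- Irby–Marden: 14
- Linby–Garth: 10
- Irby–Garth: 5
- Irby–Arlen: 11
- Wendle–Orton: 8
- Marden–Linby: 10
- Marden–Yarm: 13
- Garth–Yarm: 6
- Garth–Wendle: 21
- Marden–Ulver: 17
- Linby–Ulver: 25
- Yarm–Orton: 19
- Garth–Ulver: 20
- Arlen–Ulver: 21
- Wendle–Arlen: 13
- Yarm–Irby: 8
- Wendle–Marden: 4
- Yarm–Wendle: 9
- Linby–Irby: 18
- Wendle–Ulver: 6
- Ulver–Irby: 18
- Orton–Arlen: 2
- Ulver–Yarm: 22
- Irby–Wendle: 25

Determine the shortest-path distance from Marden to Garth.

19 km

Shortest distances from Marden:
Marden: 0
Wendle: 4  (via Marden)
Linby: 10  (via Marden)
Ulver: 10  (via Wendle)
Orton: 12  (via Wendle)
Yarm: 13  (via Marden)
Arlen: 14  (via Orton)
Irby: 14  (via Marden)
Garth: 19  (via Yarm)
Shortest route: Marden → Yarm → Garth = 19 km.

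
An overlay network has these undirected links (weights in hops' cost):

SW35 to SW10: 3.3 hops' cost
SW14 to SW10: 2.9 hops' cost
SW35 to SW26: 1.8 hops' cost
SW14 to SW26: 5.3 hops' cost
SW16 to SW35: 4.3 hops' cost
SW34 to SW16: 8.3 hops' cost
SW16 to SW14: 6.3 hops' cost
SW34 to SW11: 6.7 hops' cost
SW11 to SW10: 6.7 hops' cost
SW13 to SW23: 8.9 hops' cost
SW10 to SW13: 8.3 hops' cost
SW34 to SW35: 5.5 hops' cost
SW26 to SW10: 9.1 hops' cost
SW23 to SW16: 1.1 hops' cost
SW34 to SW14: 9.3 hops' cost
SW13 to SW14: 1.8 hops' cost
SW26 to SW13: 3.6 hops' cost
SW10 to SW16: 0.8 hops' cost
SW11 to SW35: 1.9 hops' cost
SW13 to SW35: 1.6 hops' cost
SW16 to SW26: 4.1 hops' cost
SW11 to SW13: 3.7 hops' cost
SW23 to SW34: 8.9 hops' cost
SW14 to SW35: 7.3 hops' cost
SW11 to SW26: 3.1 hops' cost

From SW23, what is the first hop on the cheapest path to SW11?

SW16

Compare a few routes:
SW23 → SW16 → SW26 → SW11: 1.1+4.1+3.1 = 8.3
SW23 → SW16 → SW35 → SW11: 1.1+4.3+1.9 = 7.3
SW23 → SW16 → SW10 → SW11: 1.1+0.8+6.7 = 8.6
SW23 → SW16 → SW10 → SW35 → SW11: 1.1+0.8+3.3+1.9 = 7.1
The minimum is 7.1 hops' cost via SW23 → SW16 → SW10 → SW35 → SW11.
So from SW23 the first move is to SW16.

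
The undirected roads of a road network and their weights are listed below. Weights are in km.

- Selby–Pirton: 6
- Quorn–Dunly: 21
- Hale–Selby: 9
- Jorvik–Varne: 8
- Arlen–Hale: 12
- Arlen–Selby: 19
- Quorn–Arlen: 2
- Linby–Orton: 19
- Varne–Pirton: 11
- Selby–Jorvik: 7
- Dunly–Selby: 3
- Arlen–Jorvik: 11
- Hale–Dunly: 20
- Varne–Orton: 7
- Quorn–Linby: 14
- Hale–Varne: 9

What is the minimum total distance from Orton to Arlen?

26 km

Settle nodes by increasing distance from Orton:
Orton: 0
Varne: 7  (via Orton)
Jorvik: 15  (via Varne)
Hale: 16  (via Varne)
Pirton: 18  (via Varne)
Linby: 19  (via Orton)
Selby: 22  (via Jorvik)
Dunly: 25  (via Selby)
Arlen: 26  (via Jorvik)
Shortest route: Orton–Varne–Jorvik–Arlen = 26 km.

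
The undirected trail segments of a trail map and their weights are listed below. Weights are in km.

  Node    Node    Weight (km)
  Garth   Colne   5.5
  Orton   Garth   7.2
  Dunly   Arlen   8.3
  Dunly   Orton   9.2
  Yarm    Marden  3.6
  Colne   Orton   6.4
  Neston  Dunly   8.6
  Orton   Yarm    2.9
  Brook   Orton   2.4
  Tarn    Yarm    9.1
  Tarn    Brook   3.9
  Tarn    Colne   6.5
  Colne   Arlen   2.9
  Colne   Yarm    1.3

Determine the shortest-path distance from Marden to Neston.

Compare a few routes:
Marden → Yarm → Colne → Arlen → Dunly → Neston: 3.6+1.3+2.9+8.3+8.6 = 24.7
Marden → Yarm → Orton → Dunly → Neston: 3.6+2.9+9.2+8.6 = 24.3
Cheapest is Marden → Yarm → Orton → Dunly → Neston at 24.3 km.

24.3 km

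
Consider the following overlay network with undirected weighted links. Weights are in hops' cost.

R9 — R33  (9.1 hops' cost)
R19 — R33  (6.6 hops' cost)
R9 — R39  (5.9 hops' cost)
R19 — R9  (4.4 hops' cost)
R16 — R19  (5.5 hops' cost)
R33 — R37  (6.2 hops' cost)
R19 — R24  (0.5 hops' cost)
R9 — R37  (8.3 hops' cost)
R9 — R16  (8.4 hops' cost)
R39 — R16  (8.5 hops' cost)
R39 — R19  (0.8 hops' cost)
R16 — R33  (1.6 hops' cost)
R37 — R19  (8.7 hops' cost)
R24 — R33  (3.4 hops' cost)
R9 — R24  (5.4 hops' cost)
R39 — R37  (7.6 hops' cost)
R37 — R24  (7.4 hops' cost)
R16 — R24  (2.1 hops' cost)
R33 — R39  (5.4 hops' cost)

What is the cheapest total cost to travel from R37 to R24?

Settle nodes by increasing distance from R37:
R37: 0
R33: 6.2  (via R37)
R24: 7.4  (via R37)
Shortest route: R37 → R24 = 7.4 hops' cost.

7.4 hops' cost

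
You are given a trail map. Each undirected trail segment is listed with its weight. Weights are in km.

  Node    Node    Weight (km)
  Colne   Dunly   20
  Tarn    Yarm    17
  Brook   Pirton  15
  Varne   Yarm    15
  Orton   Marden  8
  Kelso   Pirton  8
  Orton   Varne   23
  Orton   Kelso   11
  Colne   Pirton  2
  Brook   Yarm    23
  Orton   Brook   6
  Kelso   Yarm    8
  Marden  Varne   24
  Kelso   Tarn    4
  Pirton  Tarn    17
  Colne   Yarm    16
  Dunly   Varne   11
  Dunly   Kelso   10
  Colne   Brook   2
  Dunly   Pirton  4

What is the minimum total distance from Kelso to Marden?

Compare a few routes:
Kelso - Orton - Marden: 11+8 = 19
Kelso - Pirton - Colne - Brook - Orton - Marden: 8+2+2+6+8 = 26
Cheapest is Kelso - Orton - Marden at 19 km.

19 km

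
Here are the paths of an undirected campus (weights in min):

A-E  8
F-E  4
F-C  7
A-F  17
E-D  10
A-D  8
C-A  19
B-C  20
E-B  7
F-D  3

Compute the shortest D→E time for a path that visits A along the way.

Shortest D→A: D → A = 8
Shortest A→E: A → E = 8
Total via A: 8 + 8 = 16 min.

16 min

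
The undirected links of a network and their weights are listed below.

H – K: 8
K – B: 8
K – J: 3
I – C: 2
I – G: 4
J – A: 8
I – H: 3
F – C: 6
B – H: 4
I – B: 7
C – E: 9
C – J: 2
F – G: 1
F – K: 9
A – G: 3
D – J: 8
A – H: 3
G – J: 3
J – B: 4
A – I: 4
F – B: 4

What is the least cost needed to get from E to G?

Compare a few routes:
E–C–J–G: 9+2+3 = 14
E–C–I–G: 9+2+4 = 15
E–C–F–G: 9+6+1 = 16
The minimum is 14 via E–C–J–G.

14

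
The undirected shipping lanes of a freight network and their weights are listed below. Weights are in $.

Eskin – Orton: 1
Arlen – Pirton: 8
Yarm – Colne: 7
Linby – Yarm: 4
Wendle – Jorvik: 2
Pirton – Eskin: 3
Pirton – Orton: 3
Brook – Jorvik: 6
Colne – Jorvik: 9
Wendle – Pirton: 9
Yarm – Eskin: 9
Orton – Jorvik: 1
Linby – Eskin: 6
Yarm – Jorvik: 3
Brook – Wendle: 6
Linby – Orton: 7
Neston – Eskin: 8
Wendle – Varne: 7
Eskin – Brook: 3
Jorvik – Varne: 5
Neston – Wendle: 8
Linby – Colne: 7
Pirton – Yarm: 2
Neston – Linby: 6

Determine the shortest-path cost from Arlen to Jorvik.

Settle nodes by increasing distance from Arlen:
Arlen: 0
Pirton: 8  (via Arlen)
Yarm: 10  (via Pirton)
Eskin: 11  (via Pirton)
Orton: 11  (via Pirton)
Jorvik: 12  (via Orton)
Shortest route: Arlen–Pirton–Orton–Jorvik = $12.

$12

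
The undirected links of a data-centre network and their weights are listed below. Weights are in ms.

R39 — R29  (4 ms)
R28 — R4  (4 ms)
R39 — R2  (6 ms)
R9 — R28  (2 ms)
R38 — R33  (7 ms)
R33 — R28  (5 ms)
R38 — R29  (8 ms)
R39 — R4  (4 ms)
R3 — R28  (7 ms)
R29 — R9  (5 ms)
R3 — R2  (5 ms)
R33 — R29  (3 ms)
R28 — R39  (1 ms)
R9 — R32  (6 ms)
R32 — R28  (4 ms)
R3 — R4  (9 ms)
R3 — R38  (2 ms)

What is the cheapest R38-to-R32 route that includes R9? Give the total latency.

17 ms

Best R38 to R9: R38 → R3 → R28 → R9 costing 11
Shortest R9→R32: R9 → R32 = 6
Total via R9: 11 + 6 = 17 ms.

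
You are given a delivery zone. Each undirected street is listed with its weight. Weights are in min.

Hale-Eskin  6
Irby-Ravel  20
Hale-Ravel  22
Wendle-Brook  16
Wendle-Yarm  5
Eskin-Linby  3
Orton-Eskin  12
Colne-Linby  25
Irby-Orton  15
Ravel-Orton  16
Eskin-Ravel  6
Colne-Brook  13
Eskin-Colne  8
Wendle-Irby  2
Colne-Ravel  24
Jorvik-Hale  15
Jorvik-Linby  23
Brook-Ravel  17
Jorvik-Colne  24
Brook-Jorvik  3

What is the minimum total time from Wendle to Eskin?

28 min

Candidate routes:
Wendle–Irby–Ravel–Eskin: 2+20+6 = 28
Wendle–Irby–Orton–Eskin: 2+15+12 = 29
Wendle–Brook–Colne–Eskin: 16+13+8 = 37
The minimum is 28 min via Wendle–Irby–Ravel–Eskin.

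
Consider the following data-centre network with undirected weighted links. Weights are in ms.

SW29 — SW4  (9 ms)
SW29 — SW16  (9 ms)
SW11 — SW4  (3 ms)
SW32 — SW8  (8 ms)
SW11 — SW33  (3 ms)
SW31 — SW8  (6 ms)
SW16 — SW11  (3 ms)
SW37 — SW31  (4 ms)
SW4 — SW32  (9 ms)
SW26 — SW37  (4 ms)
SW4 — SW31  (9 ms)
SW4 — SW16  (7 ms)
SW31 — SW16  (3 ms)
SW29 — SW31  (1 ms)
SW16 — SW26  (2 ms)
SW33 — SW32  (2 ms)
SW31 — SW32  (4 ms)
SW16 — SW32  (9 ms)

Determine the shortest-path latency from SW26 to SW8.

Running Dijkstra from SW26:
SW26: 0
SW16: 2  (via SW26)
SW37: 4  (via SW26)
SW31: 5  (via SW16)
SW11: 5  (via SW16)
SW29: 6  (via SW31)
SW4: 8  (via SW11)
SW33: 8  (via SW11)
SW32: 9  (via SW31)
SW8: 11  (via SW31)
Shortest route: SW26–SW16–SW31–SW8 = 11 ms.

11 ms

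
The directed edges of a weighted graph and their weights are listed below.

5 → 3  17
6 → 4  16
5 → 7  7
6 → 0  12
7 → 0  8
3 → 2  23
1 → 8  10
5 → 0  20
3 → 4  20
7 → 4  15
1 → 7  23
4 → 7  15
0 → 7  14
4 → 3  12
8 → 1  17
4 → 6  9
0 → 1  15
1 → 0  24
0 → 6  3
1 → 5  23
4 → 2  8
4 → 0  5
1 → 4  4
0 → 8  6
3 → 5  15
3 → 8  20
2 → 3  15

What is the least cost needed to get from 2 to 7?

Enumerating some paths:
2–3–4–0–7: 15+20+5+14 = 54
2–3–4–7: 15+20+15 = 50
2–3–5–7: 15+15+7 = 37
2–3–5–0–7: 15+15+20+14 = 64
The minimum is 37 via 2–3–5–7.

37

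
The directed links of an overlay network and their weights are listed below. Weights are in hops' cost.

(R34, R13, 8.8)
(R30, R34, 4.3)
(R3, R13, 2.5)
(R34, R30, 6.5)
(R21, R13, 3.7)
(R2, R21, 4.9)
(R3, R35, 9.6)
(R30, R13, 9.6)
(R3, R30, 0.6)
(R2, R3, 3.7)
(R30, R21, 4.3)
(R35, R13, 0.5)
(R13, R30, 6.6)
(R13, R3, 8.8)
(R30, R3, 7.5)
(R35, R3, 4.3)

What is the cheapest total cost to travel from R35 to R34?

Candidate routes:
R35 - R3 - R30 - R34: 4.3+0.6+4.3 = 9.2
R35 - R3 - R13 - R30 - R34: 4.3+2.5+6.6+4.3 = 17.7
R35 - R13 - R30 - R34: 0.5+6.6+4.3 = 11.4
R35 - R13 - R3 - R30 - R34: 0.5+8.8+0.6+4.3 = 14.2
The minimum is 9.2 hops' cost via R35 - R3 - R30 - R34.

9.2 hops' cost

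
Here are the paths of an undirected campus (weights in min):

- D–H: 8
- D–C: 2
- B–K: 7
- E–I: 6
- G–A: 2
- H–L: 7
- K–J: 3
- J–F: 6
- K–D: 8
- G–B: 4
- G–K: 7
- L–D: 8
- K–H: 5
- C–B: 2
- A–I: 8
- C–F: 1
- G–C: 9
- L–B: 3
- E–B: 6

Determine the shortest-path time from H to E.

16 min

Enumerating some paths:
H–K–B–E: 5+7+6 = 18
H–L–B–E: 7+3+6 = 16
The minimum is 16 min via H–L–B–E.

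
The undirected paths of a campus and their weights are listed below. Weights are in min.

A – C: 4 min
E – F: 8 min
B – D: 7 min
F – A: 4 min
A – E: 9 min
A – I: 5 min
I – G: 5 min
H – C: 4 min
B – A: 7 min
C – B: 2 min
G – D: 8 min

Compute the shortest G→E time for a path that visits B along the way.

Shortest G→B: G–D–B = 15
Shortest B→E: B–C–A–E = 15
Total via B: 15 + 15 = 30 min.

30 min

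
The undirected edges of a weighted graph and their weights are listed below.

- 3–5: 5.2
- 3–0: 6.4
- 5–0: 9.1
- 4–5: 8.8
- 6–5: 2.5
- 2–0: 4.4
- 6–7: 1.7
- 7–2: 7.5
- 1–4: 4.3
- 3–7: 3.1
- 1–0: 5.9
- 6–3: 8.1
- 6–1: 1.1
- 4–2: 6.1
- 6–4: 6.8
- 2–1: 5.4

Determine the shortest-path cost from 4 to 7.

7.1

Settle nodes by increasing distance from 4:
4: 0
1: 4.3  (via 4)
6: 5.4  (via 1)
2: 6.1  (via 4)
7: 7.1  (via 6)
Shortest route: 4–1–6–7 = 7.1.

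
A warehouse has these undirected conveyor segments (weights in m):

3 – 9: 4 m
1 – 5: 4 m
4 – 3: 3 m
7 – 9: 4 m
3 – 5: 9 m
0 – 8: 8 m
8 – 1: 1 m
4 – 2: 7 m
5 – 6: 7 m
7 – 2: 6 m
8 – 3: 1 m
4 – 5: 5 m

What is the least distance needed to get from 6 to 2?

Settle nodes by increasing distance from 6:
6: 0
5: 7  (via 6)
1: 11  (via 5)
4: 12  (via 5)
8: 12  (via 1)
3: 13  (via 8)
9: 17  (via 3)
2: 19  (via 4)
Shortest route: 6 → 5 → 4 → 2 = 19 m.

19 m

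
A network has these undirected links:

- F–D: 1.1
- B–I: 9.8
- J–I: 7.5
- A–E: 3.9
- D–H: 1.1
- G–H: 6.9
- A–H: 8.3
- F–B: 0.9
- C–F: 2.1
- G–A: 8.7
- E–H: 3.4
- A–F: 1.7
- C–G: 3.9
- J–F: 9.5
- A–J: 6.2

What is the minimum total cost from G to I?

Running Dijkstra from G:
G: 0
C: 3.9  (via G)
F: 6  (via C)
B: 6.9  (via F)
H: 6.9  (via G)
D: 7.1  (via F)
A: 7.7  (via F)
E: 10.3  (via H)
J: 13.9  (via A)
I: 16.7  (via B)
Shortest route: G–C–F–B–I = 16.7.

16.7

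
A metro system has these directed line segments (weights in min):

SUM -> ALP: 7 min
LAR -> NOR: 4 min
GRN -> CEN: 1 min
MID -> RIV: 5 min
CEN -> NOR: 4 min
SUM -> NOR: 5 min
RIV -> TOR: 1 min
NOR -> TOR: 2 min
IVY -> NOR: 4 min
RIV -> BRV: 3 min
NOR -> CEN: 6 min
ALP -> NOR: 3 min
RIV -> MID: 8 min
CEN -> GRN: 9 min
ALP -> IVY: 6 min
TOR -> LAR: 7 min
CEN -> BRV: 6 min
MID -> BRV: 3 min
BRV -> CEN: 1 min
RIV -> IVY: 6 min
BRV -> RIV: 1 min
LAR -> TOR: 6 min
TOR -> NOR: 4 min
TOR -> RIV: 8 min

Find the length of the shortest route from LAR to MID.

22 min

Running Dijkstra from LAR:
LAR: 0
NOR: 4  (via LAR)
TOR: 6  (via LAR)
CEN: 10  (via NOR)
RIV: 14  (via TOR)
BRV: 16  (via CEN)
GRN: 19  (via CEN)
IVY: 20  (via RIV)
MID: 22  (via RIV)
Shortest route: LAR–TOR–RIV–MID = 22 min.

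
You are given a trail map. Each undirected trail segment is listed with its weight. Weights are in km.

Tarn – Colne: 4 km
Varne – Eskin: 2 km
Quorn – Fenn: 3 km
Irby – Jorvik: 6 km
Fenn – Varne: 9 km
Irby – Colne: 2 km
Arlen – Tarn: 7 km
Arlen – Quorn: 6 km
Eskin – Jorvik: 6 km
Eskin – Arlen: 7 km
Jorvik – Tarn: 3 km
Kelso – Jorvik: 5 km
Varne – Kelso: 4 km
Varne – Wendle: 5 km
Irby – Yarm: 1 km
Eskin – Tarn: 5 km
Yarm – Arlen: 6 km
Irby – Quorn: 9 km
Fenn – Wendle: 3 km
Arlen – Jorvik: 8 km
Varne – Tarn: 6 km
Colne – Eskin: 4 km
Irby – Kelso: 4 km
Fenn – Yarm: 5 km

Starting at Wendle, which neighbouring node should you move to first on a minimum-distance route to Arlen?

Candidate routes:
Wendle–Fenn–Quorn–Arlen: 3+3+6 = 12
Wendle–Varne–Tarn–Arlen: 5+6+7 = 18
Wendle–Varne–Eskin–Arlen: 5+2+7 = 14
Wendle–Fenn–Yarm–Arlen: 3+5+6 = 14
The minimum is 12 km via Wendle–Fenn–Quorn–Arlen.
So from Wendle the first move is to Fenn.

Fenn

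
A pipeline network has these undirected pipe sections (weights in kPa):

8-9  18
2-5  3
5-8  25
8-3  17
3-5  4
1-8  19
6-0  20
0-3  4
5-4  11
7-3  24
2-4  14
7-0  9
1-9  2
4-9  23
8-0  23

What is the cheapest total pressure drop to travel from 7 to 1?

Enumerating some paths:
7 - 0 - 8 - 1: 9+23+19 = 51
7 - 0 - 3 - 8 - 9 - 1: 9+4+17+18+2 = 50
7 - 0 - 3 - 8 - 1: 9+4+17+19 = 49
The minimum is 49 kPa via 7 - 0 - 3 - 8 - 1.

49 kPa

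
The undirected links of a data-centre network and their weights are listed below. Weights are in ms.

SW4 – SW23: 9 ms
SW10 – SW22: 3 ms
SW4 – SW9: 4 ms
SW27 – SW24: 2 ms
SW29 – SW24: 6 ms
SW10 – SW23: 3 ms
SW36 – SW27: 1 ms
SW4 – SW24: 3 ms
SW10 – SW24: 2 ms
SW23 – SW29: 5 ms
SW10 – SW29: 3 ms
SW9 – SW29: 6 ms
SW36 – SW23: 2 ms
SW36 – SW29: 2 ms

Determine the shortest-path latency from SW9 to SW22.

Settle nodes by increasing distance from SW9:
SW9: 0
SW4: 4  (via SW9)
SW29: 6  (via SW9)
SW24: 7  (via SW4)
SW36: 8  (via SW29)
SW27: 9  (via SW24)
SW10: 9  (via SW29)
SW23: 10  (via SW36)
SW22: 12  (via SW10)
Shortest route: SW9 → SW29 → SW10 → SW22 = 12 ms.

12 ms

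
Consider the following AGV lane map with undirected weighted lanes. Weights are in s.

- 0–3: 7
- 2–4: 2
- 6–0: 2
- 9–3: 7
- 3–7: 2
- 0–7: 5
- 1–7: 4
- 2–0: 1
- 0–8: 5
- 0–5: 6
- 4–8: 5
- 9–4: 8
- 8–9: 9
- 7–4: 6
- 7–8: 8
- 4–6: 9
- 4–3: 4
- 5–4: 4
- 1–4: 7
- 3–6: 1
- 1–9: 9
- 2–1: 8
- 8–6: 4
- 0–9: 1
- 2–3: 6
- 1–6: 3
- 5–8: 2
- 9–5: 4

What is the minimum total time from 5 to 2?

6 s

Running Dijkstra from 5:
5: 0
8: 2  (via 5)
4: 4  (via 5)
9: 4  (via 5)
0: 5  (via 9)
2: 6  (via 4)
Shortest route: 5 → 4 → 2 = 6 s.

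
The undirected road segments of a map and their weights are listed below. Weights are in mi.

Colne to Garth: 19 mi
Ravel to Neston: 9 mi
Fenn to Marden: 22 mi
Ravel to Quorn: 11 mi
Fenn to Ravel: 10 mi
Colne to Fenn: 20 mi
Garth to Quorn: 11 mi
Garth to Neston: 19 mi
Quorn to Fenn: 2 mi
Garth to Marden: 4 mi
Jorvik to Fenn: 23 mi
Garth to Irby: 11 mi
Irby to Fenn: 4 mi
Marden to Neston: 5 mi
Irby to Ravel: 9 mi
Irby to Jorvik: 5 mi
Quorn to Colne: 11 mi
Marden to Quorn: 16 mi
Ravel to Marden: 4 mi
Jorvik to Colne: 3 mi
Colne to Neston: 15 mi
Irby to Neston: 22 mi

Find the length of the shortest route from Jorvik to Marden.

18 mi

Candidate routes:
Jorvik → Irby → Garth → Marden: 5+11+4 = 20
Jorvik → Irby → Ravel → Marden: 5+9+4 = 18
Cheapest is Jorvik → Irby → Ravel → Marden at 18 mi.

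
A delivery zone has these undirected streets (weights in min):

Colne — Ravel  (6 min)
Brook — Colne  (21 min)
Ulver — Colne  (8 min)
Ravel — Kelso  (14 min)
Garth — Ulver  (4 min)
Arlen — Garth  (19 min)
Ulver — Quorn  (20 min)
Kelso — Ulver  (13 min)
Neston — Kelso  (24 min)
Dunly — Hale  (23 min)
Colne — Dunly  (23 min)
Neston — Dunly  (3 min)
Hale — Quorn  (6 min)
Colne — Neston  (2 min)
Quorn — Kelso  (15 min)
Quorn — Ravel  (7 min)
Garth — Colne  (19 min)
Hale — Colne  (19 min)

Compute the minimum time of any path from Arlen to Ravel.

Enumerating some paths:
Arlen → Garth → Colne → Ravel: 19+19+6 = 44
Arlen → Garth → Ulver → Colne → Ravel: 19+4+8+6 = 37
Cheapest is Arlen → Garth → Ulver → Colne → Ravel at 37 min.

37 min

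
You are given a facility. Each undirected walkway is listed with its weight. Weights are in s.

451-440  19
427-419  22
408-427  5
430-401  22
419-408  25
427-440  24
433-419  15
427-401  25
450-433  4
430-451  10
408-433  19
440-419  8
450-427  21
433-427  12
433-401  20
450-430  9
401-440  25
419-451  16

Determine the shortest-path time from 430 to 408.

30 s

Compare a few routes:
430 - 450 - 433 - 408: 9+4+19 = 32
430 - 450 - 427 - 408: 9+21+5 = 35
430 - 450 - 433 - 427 - 408: 9+4+12+5 = 30
Cheapest is 430 - 450 - 433 - 427 - 408 at 30 s.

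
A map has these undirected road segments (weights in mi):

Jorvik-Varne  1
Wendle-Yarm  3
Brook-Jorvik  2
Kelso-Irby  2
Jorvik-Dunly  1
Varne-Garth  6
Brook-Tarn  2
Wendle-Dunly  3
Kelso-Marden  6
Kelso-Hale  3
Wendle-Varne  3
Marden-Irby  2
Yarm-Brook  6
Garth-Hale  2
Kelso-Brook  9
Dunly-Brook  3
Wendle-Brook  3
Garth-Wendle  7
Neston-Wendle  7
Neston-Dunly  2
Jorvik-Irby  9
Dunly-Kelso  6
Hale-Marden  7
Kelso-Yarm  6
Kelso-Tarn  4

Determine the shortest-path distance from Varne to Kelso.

Shortest distances from Varne:
Varne: 0
Jorvik: 1  (via Varne)
Dunly: 2  (via Jorvik)
Wendle: 3  (via Varne)
Brook: 3  (via Jorvik)
Neston: 4  (via Dunly)
Tarn: 5  (via Brook)
Yarm: 6  (via Wendle)
Garth: 6  (via Varne)
Hale: 8  (via Garth)
Kelso: 8  (via Dunly)
Shortest route: Varne–Jorvik–Dunly–Kelso = 8 mi.

8 mi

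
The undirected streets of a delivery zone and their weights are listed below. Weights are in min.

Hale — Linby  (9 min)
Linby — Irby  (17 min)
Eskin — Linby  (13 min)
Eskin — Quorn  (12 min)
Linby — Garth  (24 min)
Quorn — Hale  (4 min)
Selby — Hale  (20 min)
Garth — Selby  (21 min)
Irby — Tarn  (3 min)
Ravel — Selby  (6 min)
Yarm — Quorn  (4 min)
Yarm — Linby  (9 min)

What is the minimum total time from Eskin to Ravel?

Running Dijkstra from Eskin:
Eskin: 0
Quorn: 12  (via Eskin)
Linby: 13  (via Eskin)
Hale: 16  (via Quorn)
Yarm: 16  (via Quorn)
Irby: 30  (via Linby)
Tarn: 33  (via Irby)
Selby: 36  (via Hale)
Garth: 37  (via Linby)
Ravel: 42  (via Selby)
Shortest route: Eskin–Quorn–Hale–Selby–Ravel = 42 min.

42 min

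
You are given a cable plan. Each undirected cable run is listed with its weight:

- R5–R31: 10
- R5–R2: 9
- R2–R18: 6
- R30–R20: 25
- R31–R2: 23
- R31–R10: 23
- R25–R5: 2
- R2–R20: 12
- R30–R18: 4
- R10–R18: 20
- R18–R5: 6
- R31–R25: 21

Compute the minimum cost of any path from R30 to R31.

20

Shortest distances from R30:
R30: 0
R18: 4  (via R30)
R5: 10  (via R18)
R2: 10  (via R18)
R25: 12  (via R5)
R31: 20  (via R5)
Shortest route: R30–R18–R5–R31 = 20.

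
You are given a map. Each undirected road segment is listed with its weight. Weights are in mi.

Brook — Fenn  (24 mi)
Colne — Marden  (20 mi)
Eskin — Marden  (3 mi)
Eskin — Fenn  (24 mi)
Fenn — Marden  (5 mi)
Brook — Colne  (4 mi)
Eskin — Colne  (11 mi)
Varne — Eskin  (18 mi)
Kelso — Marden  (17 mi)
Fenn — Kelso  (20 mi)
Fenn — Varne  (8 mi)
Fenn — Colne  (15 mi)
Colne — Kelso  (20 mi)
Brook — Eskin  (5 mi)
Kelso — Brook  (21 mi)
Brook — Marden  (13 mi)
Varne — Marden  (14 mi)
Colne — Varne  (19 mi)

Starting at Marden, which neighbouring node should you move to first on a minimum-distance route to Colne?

Candidate routes:
Marden → Fenn → Colne: 5+15 = 20
Marden → Eskin → Brook → Colne: 3+5+4 = 12
Marden → Brook → Colne: 13+4 = 17
Marden → Eskin → Colne: 3+11 = 14
Cheapest is Marden → Eskin → Brook → Colne at 12 mi.
So from Marden the first move is to Eskin.

Eskin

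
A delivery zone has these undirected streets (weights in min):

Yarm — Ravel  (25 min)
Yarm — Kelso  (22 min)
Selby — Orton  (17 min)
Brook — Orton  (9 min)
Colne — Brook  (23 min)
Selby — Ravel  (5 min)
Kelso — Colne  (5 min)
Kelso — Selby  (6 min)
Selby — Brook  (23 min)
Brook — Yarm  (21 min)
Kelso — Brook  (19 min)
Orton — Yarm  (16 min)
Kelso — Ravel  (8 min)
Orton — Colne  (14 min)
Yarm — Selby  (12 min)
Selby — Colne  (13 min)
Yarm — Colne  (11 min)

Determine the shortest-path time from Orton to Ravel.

Compare a few routes:
Orton - Colne - Kelso - Ravel: 14+5+8 = 27
Orton - Selby - Ravel: 17+5 = 22
Orton - Colne - Kelso - Selby - Ravel: 14+5+6+5 = 30
Orton - Selby - Kelso - Ravel: 17+6+8 = 31
The minimum is 22 min via Orton - Selby - Ravel.

22 min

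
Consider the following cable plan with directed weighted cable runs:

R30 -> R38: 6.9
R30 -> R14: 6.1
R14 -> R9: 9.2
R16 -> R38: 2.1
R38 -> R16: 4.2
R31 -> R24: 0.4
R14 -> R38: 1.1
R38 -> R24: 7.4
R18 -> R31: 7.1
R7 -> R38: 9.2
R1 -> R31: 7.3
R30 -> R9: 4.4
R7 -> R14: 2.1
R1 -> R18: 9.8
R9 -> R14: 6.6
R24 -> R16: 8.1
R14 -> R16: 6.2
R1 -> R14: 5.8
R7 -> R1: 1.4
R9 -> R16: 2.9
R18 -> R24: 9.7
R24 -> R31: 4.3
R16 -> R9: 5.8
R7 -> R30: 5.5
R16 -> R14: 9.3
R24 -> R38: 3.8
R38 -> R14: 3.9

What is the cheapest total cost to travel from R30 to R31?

18.6

Enumerating some paths:
R30 → R14 → R38 → R24 → R31: 6.1+1.1+7.4+4.3 = 18.9
R30 → R9 → R16 → R38 → R24 → R31: 4.4+2.9+2.1+7.4+4.3 = 21.1
R30 → R38 → R24 → R31: 6.9+7.4+4.3 = 18.6
R30 → R9 → R14 → R38 → R24 → R31: 4.4+6.6+1.1+7.4+4.3 = 23.8
Cheapest is R30 → R38 → R24 → R31 at 18.6.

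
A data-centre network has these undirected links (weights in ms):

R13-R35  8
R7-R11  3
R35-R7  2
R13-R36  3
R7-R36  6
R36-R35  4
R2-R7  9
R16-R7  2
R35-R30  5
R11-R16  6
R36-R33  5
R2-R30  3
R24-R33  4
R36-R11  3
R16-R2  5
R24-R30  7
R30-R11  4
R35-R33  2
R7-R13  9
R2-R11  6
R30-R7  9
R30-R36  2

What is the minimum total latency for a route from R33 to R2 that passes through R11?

13 ms

Best R33 to R11: R33–R35–R7–R11 costing 7
Best R11 to R2: R11–R2 costing 6
Total via R11: 7 + 6 = 13 ms.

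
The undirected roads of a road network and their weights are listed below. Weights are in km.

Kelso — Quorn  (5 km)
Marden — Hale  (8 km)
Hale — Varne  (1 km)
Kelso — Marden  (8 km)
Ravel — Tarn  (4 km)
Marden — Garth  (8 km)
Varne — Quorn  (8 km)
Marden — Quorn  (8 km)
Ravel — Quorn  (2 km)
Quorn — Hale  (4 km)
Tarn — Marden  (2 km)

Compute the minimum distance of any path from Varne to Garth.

17 km

Running Dijkstra from Varne:
Varne: 0
Hale: 1  (via Varne)
Quorn: 5  (via Hale)
Ravel: 7  (via Quorn)
Marden: 9  (via Hale)
Kelso: 10  (via Quorn)
Tarn: 11  (via Ravel)
Garth: 17  (via Marden)
Shortest route: Varne → Hale → Marden → Garth = 17 km.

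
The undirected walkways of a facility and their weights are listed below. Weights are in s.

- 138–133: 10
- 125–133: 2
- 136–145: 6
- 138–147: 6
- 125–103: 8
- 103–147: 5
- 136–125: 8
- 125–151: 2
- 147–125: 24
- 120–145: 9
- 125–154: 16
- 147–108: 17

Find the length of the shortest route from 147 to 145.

27 s

Settle nodes by increasing distance from 147:
147: 0
103: 5  (via 147)
138: 6  (via 147)
125: 13  (via 103)
151: 15  (via 125)
133: 15  (via 125)
108: 17  (via 147)
136: 21  (via 125)
145: 27  (via 136)
Shortest route: 147–103–125–136–145 = 27 s.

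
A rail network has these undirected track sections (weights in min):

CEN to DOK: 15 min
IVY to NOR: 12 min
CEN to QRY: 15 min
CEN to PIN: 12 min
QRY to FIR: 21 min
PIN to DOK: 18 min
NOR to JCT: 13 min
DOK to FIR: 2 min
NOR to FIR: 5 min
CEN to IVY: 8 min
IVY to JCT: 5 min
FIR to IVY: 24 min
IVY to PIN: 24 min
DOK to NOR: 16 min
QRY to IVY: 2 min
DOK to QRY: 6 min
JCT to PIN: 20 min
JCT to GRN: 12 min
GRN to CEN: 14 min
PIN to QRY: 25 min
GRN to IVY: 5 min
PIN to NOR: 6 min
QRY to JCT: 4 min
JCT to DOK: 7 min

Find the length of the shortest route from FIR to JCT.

9 min

Running Dijkstra from FIR:
FIR: 0
DOK: 2  (via FIR)
NOR: 5  (via FIR)
QRY: 8  (via DOK)
JCT: 9  (via DOK)
Shortest route: FIR–DOK–JCT = 9 min.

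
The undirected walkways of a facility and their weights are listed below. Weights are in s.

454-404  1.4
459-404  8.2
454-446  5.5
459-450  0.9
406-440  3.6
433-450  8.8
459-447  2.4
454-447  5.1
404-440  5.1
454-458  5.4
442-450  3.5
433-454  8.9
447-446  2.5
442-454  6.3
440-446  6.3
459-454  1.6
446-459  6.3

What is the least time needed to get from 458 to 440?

Shortest distances from 458:
458: 0
454: 5.4  (via 458)
404: 6.8  (via 454)
459: 7  (via 454)
450: 7.9  (via 459)
447: 9.4  (via 459)
446: 10.9  (via 454)
442: 11.4  (via 450)
440: 11.9  (via 404)
Shortest route: 458–454–404–440 = 11.9 s.

11.9 s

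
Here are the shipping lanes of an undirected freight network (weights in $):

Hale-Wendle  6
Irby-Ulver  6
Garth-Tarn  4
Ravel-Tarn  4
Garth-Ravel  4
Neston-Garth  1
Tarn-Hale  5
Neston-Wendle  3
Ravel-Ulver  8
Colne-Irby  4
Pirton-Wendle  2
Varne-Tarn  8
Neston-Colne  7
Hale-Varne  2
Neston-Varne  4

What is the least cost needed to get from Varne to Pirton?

Settle nodes by increasing distance from Varne:
Varne: 0
Hale: 2  (via Varne)
Neston: 4  (via Varne)
Garth: 5  (via Neston)
Wendle: 7  (via Neston)
Tarn: 7  (via Hale)
Pirton: 9  (via Wendle)
Shortest route: Varne–Neston–Wendle–Pirton = $9.

$9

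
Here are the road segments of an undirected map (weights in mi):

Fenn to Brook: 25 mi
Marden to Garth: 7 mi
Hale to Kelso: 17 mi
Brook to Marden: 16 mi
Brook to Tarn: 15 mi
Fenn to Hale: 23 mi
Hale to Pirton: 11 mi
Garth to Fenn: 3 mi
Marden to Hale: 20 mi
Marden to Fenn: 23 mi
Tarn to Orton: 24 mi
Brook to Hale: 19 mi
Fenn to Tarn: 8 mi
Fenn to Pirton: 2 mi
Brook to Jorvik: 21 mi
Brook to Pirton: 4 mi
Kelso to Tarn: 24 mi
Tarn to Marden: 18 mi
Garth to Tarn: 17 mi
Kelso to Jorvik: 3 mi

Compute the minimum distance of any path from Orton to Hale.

Candidate routes:
Orton - Tarn - Fenn - Pirton - Hale: 24+8+2+11 = 45
Orton - Tarn - Brook - Pirton - Hale: 24+15+4+11 = 54
Cheapest is Orton - Tarn - Fenn - Pirton - Hale at 45 mi.

45 mi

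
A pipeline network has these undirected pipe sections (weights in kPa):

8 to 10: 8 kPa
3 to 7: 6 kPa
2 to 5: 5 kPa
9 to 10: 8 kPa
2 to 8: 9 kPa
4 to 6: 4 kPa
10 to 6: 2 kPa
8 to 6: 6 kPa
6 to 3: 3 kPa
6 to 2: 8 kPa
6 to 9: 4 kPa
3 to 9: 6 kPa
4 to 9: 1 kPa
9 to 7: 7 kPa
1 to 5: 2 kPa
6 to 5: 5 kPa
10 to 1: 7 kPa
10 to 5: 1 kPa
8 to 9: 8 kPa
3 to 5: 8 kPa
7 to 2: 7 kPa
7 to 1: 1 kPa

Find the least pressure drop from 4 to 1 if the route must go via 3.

14 kPa

Best 4 to 3: 4–9–3 costing 7
Best 3 to 1: 3–7–1 costing 7
Total via 3: 7 + 7 = 14 kPa.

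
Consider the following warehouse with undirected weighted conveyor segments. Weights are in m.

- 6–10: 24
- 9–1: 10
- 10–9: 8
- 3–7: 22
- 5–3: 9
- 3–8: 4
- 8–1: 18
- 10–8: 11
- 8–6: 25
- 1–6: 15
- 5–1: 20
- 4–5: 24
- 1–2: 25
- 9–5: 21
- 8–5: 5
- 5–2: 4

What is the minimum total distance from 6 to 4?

54 m

Running Dijkstra from 6:
6: 0
1: 15  (via 6)
10: 24  (via 6)
8: 25  (via 6)
9: 25  (via 1)
3: 29  (via 8)
5: 30  (via 8)
2: 34  (via 5)
7: 51  (via 3)
4: 54  (via 5)
Shortest route: 6–8–5–4 = 54 m.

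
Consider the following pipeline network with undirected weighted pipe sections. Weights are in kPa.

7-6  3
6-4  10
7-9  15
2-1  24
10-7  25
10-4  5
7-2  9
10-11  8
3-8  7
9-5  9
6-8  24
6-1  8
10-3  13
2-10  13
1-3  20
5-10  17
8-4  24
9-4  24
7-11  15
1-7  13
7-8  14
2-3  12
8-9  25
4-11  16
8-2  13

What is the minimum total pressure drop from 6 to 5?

Compare a few routes:
6–4–10–5: 10+5+17 = 32
6–7–9–5: 3+15+9 = 27
6–7–2–10–5: 3+9+13+17 = 42
The minimum is 27 kPa via 6–7–9–5.

27 kPa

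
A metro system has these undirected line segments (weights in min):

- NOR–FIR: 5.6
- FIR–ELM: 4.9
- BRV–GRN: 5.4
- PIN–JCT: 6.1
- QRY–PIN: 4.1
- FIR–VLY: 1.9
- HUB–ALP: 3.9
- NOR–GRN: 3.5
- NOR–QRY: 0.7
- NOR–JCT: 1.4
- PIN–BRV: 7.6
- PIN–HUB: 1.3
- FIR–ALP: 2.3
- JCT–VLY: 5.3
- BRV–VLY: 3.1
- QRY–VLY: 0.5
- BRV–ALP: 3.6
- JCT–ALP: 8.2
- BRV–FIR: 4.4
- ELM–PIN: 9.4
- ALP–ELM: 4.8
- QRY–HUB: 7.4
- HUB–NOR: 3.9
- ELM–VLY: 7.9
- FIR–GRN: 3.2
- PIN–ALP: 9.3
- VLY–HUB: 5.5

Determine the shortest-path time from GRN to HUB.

7.4 min

Candidate routes:
GRN → FIR → ALP → HUB: 3.2+2.3+3.9 = 9.4
GRN → NOR → QRY → PIN → HUB: 3.5+0.7+4.1+1.3 = 9.6
GRN → NOR → HUB: 3.5+3.9 = 7.4
The minimum is 7.4 min via GRN → NOR → HUB.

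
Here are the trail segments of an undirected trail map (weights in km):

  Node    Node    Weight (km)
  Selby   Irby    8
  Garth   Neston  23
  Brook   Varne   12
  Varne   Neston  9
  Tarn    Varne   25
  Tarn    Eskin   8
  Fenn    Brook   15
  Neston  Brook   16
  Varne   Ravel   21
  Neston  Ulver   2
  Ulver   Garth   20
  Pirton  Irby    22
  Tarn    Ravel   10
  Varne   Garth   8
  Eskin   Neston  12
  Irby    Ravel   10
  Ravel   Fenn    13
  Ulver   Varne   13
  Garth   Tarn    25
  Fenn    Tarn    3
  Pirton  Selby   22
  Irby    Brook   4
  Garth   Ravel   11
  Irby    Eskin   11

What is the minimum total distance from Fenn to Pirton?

Settle nodes by increasing distance from Fenn:
Fenn: 0
Tarn: 3  (via Fenn)
Eskin: 11  (via Tarn)
Ravel: 13  (via Fenn)
Brook: 15  (via Fenn)
Irby: 19  (via Brook)
Neston: 23  (via Eskin)
Garth: 24  (via Ravel)
Ulver: 25  (via Neston)
Varne: 27  (via Brook)
Selby: 27  (via Irby)
Pirton: 41  (via Irby)
Shortest route: Fenn → Brook → Irby → Pirton = 41 km.

41 km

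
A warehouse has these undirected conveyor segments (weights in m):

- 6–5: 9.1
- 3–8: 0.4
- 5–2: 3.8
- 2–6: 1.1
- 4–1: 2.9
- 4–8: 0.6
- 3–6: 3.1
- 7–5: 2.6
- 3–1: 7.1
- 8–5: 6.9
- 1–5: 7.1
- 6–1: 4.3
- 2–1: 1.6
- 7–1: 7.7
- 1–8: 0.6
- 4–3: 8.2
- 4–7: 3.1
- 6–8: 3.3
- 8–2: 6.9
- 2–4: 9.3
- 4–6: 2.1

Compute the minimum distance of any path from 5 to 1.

Compare a few routes:
5 → 2 → 1: 3.8+1.6 = 5.4
5 → 1: 7.1 = 7.1
5 → 7 → 4 → 8 → 1: 2.6+3.1+0.6+0.6 = 6.9
Cheapest is 5 → 2 → 1 at 5.4 m.

5.4 m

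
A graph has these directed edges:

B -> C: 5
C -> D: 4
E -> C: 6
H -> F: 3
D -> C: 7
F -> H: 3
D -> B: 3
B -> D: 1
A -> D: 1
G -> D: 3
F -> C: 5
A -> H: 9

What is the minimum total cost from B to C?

Running Dijkstra from B:
B: 0
D: 1  (via B)
C: 5  (via B)
Shortest route: B–C = 5.

5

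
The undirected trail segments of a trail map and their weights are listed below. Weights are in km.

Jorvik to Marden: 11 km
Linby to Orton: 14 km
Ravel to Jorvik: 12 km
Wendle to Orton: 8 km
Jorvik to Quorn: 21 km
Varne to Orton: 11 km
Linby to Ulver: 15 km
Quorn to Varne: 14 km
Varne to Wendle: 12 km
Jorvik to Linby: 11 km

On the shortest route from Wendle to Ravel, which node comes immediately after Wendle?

Orton

Candidate routes:
Wendle–Orton–Linby–Jorvik–Ravel: 8+14+11+12 = 45
Wendle–Varne–Orton–Linby–Jorvik–Ravel: 12+11+14+11+12 = 60
Wendle–Varne–Quorn–Jorvik–Ravel: 12+14+21+12 = 59
Cheapest is Wendle–Orton–Linby–Jorvik–Ravel at 45 km.
So from Wendle the first move is to Orton.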